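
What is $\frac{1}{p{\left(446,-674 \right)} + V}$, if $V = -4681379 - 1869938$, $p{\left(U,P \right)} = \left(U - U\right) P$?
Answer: $- \frac{1}{6551317} \approx -1.5264 \cdot 10^{-7}$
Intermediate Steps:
$p{\left(U,P \right)} = 0$ ($p{\left(U,P \right)} = 0 P = 0$)
$V = -6551317$ ($V = -4681379 - 1869938 = -6551317$)
$\frac{1}{p{\left(446,-674 \right)} + V} = \frac{1}{0 - 6551317} = \frac{1}{-6551317} = - \frac{1}{6551317}$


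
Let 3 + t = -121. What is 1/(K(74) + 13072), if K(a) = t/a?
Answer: 37/483602 ≈ 7.6509e-5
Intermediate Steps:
t = -124 (t = -3 - 121 = -124)
K(a) = -124/a
1/(K(74) + 13072) = 1/(-124/74 + 13072) = 1/(-124*1/74 + 13072) = 1/(-62/37 + 13072) = 1/(483602/37) = 37/483602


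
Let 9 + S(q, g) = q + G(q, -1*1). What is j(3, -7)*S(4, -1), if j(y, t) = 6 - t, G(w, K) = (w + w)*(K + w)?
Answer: 247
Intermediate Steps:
G(w, K) = 2*w*(K + w) (G(w, K) = (2*w)*(K + w) = 2*w*(K + w))
S(q, g) = -9 + q + 2*q*(-1 + q) (S(q, g) = -9 + (q + 2*q*(-1*1 + q)) = -9 + (q + 2*q*(-1 + q)) = -9 + q + 2*q*(-1 + q))
j(3, -7)*S(4, -1) = (6 - 1*(-7))*(-9 - 1*4 + 2*4²) = (6 + 7)*(-9 - 4 + 2*16) = 13*(-9 - 4 + 32) = 13*19 = 247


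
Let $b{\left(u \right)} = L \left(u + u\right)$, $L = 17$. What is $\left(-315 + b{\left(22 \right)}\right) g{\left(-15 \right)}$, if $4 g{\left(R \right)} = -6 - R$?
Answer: $\frac{3897}{4} \approx 974.25$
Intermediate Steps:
$b{\left(u \right)} = 34 u$ ($b{\left(u \right)} = 17 \left(u + u\right) = 17 \cdot 2 u = 34 u$)
$g{\left(R \right)} = - \frac{3}{2} - \frac{R}{4}$ ($g{\left(R \right)} = \frac{-6 - R}{4} = - \frac{3}{2} - \frac{R}{4}$)
$\left(-315 + b{\left(22 \right)}\right) g{\left(-15 \right)} = \left(-315 + 34 \cdot 22\right) \left(- \frac{3}{2} - - \frac{15}{4}\right) = \left(-315 + 748\right) \left(- \frac{3}{2} + \frac{15}{4}\right) = 433 \cdot \frac{9}{4} = \frac{3897}{4}$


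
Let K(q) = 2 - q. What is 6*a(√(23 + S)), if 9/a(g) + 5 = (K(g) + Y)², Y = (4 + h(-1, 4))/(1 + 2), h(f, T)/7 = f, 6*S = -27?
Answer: 3132/545 + 216*√74/545 ≈ 9.1562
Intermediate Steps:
S = -9/2 (S = (⅙)*(-27) = -9/2 ≈ -4.5000)
h(f, T) = 7*f
Y = -1 (Y = (4 + 7*(-1))/(1 + 2) = (4 - 7)/3 = -3*⅓ = -1)
a(g) = 9/(-5 + (1 - g)²) (a(g) = 9/(-5 + ((2 - g) - 1)²) = 9/(-5 + (1 - g)²))
6*a(√(23 + S)) = 6*(9/(-5 + (-1 + √(23 - 9/2))²)) = 6*(9/(-5 + (-1 + √(37/2))²)) = 6*(9/(-5 + (-1 + √74/2)²)) = 54/(-5 + (-1 + √74/2)²)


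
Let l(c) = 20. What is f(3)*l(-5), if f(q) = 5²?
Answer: 500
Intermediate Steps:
f(q) = 25
f(3)*l(-5) = 25*20 = 500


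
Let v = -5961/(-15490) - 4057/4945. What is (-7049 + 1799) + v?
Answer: -80434625657/15319610 ≈ -5250.4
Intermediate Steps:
v = -6673157/15319610 (v = -5961*(-1/15490) - 4057*1/4945 = 5961/15490 - 4057/4945 = -6673157/15319610 ≈ -0.43560)
(-7049 + 1799) + v = (-7049 + 1799) - 6673157/15319610 = -5250 - 6673157/15319610 = -80434625657/15319610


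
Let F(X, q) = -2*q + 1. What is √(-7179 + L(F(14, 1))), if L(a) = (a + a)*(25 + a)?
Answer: 3*I*√803 ≈ 85.012*I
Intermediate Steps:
F(X, q) = 1 - 2*q
L(a) = 2*a*(25 + a) (L(a) = (2*a)*(25 + a) = 2*a*(25 + a))
√(-7179 + L(F(14, 1))) = √(-7179 + 2*(1 - 2*1)*(25 + (1 - 2*1))) = √(-7179 + 2*(1 - 2)*(25 + (1 - 2))) = √(-7179 + 2*(-1)*(25 - 1)) = √(-7179 + 2*(-1)*24) = √(-7179 - 48) = √(-7227) = 3*I*√803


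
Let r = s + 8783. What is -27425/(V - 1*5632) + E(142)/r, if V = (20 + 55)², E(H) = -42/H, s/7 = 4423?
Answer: 25796174351/6584256 ≈ 3917.9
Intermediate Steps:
s = 30961 (s = 7*4423 = 30961)
V = 5625 (V = 75² = 5625)
r = 39744 (r = 30961 + 8783 = 39744)
-27425/(V - 1*5632) + E(142)/r = -27425/(5625 - 1*5632) - 42/142/39744 = -27425/(5625 - 5632) - 42*1/142*(1/39744) = -27425/(-7) - 21/71*1/39744 = -27425*(-⅐) - 7/940608 = 27425/7 - 7/940608 = 25796174351/6584256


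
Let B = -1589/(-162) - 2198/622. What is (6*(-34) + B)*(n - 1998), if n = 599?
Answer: 13936540013/50382 ≈ 2.7662e+5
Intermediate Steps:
B = 316141/50382 (B = -1589*(-1/162) - 2198*1/622 = 1589/162 - 1099/311 = 316141/50382 ≈ 6.2749)
(6*(-34) + B)*(n - 1998) = (6*(-34) + 316141/50382)*(599 - 1998) = (-204 + 316141/50382)*(-1399) = -9961787/50382*(-1399) = 13936540013/50382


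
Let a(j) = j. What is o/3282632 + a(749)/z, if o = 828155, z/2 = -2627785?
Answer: 127940231823/507414772360 ≈ 0.25214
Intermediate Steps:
z = -5255570 (z = 2*(-2627785) = -5255570)
o/3282632 + a(749)/z = 828155/3282632 + 749/(-5255570) = 828155*(1/3282632) + 749*(-1/5255570) = 48715/193096 - 749/5255570 = 127940231823/507414772360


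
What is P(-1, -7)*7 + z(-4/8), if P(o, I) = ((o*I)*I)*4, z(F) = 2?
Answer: -1370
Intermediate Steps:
P(o, I) = 4*o*I**2 (P(o, I) = ((I*o)*I)*4 = (o*I**2)*4 = 4*o*I**2)
P(-1, -7)*7 + z(-4/8) = (4*(-1)*(-7)**2)*7 + 2 = (4*(-1)*49)*7 + 2 = -196*7 + 2 = -1372 + 2 = -1370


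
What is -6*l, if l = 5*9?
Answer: -270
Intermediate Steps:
l = 45
-6*l = -6*45 = -270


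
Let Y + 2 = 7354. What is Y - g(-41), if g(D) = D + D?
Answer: 7434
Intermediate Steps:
Y = 7352 (Y = -2 + 7354 = 7352)
g(D) = 2*D
Y - g(-41) = 7352 - 2*(-41) = 7352 - 1*(-82) = 7352 + 82 = 7434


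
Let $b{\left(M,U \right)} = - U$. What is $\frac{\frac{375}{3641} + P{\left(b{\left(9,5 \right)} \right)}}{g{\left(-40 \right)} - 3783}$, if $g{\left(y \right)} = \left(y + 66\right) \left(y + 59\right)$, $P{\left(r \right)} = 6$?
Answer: $- \frac{22221}{11975249} \approx -0.0018556$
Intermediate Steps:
$g{\left(y \right)} = \left(59 + y\right) \left(66 + y\right)$ ($g{\left(y \right)} = \left(66 + y\right) \left(59 + y\right) = \left(59 + y\right) \left(66 + y\right)$)
$\frac{\frac{375}{3641} + P{\left(b{\left(9,5 \right)} \right)}}{g{\left(-40 \right)} - 3783} = \frac{\frac{375}{3641} + 6}{\left(3894 + \left(-40\right)^{2} + 125 \left(-40\right)\right) - 3783} = \frac{375 \cdot \frac{1}{3641} + 6}{\left(3894 + 1600 - 5000\right) - 3783} = \frac{\frac{375}{3641} + 6}{494 - 3783} = \frac{22221}{3641 \left(-3289\right)} = \frac{22221}{3641} \left(- \frac{1}{3289}\right) = - \frac{22221}{11975249}$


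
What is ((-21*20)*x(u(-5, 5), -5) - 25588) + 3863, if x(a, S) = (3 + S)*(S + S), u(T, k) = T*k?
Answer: -30125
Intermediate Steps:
x(a, S) = 2*S*(3 + S) (x(a, S) = (3 + S)*(2*S) = 2*S*(3 + S))
((-21*20)*x(u(-5, 5), -5) - 25588) + 3863 = ((-21*20)*(2*(-5)*(3 - 5)) - 25588) + 3863 = (-840*(-5)*(-2) - 25588) + 3863 = (-420*20 - 25588) + 3863 = (-8400 - 25588) + 3863 = -33988 + 3863 = -30125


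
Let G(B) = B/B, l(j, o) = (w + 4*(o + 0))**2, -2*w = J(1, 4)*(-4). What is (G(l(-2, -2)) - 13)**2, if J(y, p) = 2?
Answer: 144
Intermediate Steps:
w = 4 (w = -(-4) = -1/2*(-8) = 4)
l(j, o) = (4 + 4*o)**2 (l(j, o) = (4 + 4*(o + 0))**2 = (4 + 4*o)**2)
G(B) = 1
(G(l(-2, -2)) - 13)**2 = (1 - 13)**2 = (-12)**2 = 144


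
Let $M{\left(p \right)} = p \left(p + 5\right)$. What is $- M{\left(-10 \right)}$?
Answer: $-50$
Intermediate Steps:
$M{\left(p \right)} = p \left(5 + p\right)$
$- M{\left(-10 \right)} = - \left(-10\right) \left(5 - 10\right) = - \left(-10\right) \left(-5\right) = \left(-1\right) 50 = -50$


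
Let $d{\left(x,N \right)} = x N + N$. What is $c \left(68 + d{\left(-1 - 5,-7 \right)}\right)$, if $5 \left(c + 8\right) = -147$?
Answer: $- \frac{19261}{5} \approx -3852.2$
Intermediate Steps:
$c = - \frac{187}{5}$ ($c = -8 + \frac{1}{5} \left(-147\right) = -8 - \frac{147}{5} = - \frac{187}{5} \approx -37.4$)
$d{\left(x,N \right)} = N + N x$ ($d{\left(x,N \right)} = N x + N = N + N x$)
$c \left(68 + d{\left(-1 - 5,-7 \right)}\right) = - \frac{187 \left(68 - 7 \left(1 - 6\right)\right)}{5} = - \frac{187 \left(68 - -35\right)}{5} = - \frac{187 \left(68 + 35\right)}{5} = \left(- \frac{187}{5}\right) 103 = - \frac{19261}{5}$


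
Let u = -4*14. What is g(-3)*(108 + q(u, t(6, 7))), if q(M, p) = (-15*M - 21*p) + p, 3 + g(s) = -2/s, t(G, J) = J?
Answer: -5656/3 ≈ -1885.3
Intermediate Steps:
g(s) = -3 - 2/s
u = -56
q(M, p) = -20*p - 15*M (q(M, p) = (-21*p - 15*M) + p = -20*p - 15*M)
g(-3)*(108 + q(u, t(6, 7))) = (-3 - 2/(-3))*(108 + (-20*7 - 15*(-56))) = (-3 - 2*(-1/3))*(108 + (-140 + 840)) = (-3 + 2/3)*(108 + 700) = -7/3*808 = -5656/3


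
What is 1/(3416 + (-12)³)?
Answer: 1/1688 ≈ 0.00059242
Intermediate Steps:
1/(3416 + (-12)³) = 1/(3416 - 1728) = 1/1688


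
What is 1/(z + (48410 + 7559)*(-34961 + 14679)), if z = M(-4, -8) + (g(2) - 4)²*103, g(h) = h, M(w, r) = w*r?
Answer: -1/1135162814 ≈ -8.8093e-10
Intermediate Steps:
M(w, r) = r*w
z = 444 (z = -8*(-4) + (2 - 4)²*103 = 32 + (-2)²*103 = 32 + 4*103 = 32 + 412 = 444)
1/(z + (48410 + 7559)*(-34961 + 14679)) = 1/(444 + (48410 + 7559)*(-34961 + 14679)) = 1/(444 + 55969*(-20282)) = 1/(444 - 1135163258) = 1/(-1135162814) = -1/1135162814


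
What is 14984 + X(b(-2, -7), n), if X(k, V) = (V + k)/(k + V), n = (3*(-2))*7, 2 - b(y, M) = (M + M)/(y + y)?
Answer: 14985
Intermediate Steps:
b(y, M) = 2 - M/y (b(y, M) = 2 - (M + M)/(y + y) = 2 - 2*M/(2*y) = 2 - 2*M*1/(2*y) = 2 - M/y)
n = -42 (n = -6*7 = -42)
X(k, V) = 1 (X(k, V) = (V + k)/(V + k) = 1)
14984 + X(b(-2, -7), n) = 14984 + 1 = 14985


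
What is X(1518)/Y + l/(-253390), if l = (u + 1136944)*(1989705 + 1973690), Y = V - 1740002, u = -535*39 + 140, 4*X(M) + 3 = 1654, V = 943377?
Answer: -1409712954478702939/80742723500 ≈ -1.7459e+7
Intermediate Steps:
X(M) = 1651/4 (X(M) = -3/4 + (1/4)*1654 = -3/4 + 827/2 = 1651/4)
u = -20725 (u = -20865 + 140 = -20725)
Y = -796625 (Y = 943377 - 1740002 = -796625)
l = 4424016803505 (l = (-20725 + 1136944)*(1989705 + 1973690) = 1116219*3963395 = 4424016803505)
X(1518)/Y + l/(-253390) = (1651/4)/(-796625) + 4424016803505/(-253390) = (1651/4)*(-1/796625) + 4424016803505*(-1/253390) = -1651/3186500 - 884803360701/50678 = -1409712954478702939/80742723500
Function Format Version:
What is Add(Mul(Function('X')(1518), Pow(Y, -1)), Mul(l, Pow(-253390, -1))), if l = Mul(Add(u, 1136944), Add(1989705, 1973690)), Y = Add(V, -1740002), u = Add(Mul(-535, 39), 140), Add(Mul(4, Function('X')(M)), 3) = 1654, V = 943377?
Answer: Rational(-1409712954478702939, 80742723500) ≈ -1.7459e+7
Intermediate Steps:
Function('X')(M) = Rational(1651, 4) (Function('X')(M) = Add(Rational(-3, 4), Mul(Rational(1, 4), 1654)) = Add(Rational(-3, 4), Rational(827, 2)) = Rational(1651, 4))
u = -20725 (u = Add(-20865, 140) = -20725)
Y = -796625 (Y = Add(943377, -1740002) = -796625)
l = 4424016803505 (l = Mul(Add(-20725, 1136944), Add(1989705, 1973690)) = Mul(1116219, 3963395) = 4424016803505)
Add(Mul(Function('X')(1518), Pow(Y, -1)), Mul(l, Pow(-253390, -1))) = Add(Mul(Rational(1651, 4), Pow(-796625, -1)), Mul(4424016803505, Pow(-253390, -1))) = Add(Mul(Rational(1651, 4), Rational(-1, 796625)), Mul(4424016803505, Rational(-1, 253390))) = Add(Rational(-1651, 3186500), Rational(-884803360701, 50678)) = Rational(-1409712954478702939, 80742723500)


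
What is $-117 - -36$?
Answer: $-81$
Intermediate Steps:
$-117 - -36 = -117 + 36 = -81$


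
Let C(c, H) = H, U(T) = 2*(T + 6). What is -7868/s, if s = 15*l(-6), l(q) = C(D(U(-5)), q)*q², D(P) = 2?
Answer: 1967/810 ≈ 2.4284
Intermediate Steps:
U(T) = 12 + 2*T (U(T) = 2*(6 + T) = 12 + 2*T)
l(q) = q³ (l(q) = q*q² = q³)
s = -3240 (s = 15*(-6)³ = 15*(-216) = -3240)
-7868/s = -7868/(-3240) = -7868*(-1/3240) = 1967/810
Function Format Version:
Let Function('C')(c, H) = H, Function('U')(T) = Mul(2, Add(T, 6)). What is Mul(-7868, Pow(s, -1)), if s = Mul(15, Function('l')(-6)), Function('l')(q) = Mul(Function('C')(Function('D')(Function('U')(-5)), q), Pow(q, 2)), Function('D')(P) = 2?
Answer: Rational(1967, 810) ≈ 2.4284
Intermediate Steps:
Function('U')(T) = Add(12, Mul(2, T)) (Function('U')(T) = Mul(2, Add(6, T)) = Add(12, Mul(2, T)))
Function('l')(q) = Pow(q, 3) (Function('l')(q) = Mul(q, Pow(q, 2)) = Pow(q, 3))
s = -3240 (s = Mul(15, Pow(-6, 3)) = Mul(15, -216) = -3240)
Mul(-7868, Pow(s, -1)) = Mul(-7868, Pow(-3240, -1)) = Mul(-7868, Rational(-1, 3240)) = Rational(1967, 810)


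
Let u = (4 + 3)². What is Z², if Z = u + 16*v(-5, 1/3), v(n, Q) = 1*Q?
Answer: 26569/9 ≈ 2952.1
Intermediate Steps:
v(n, Q) = Q
u = 49 (u = 7² = 49)
Z = 163/3 (Z = 49 + 16/3 = 163/3 ≈ 54.333)
Z² = (163/3)² = 26569/9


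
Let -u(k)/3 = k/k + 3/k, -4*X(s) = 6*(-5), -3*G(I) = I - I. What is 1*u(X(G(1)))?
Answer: -21/5 ≈ -4.2000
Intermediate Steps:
G(I) = 0 (G(I) = -(I - I)/3 = -1/3*0 = 0)
X(s) = 15/2 (X(s) = -3*(-5)/2 = -1/4*(-30) = 15/2)
u(k) = -3 - 9/k (u(k) = -3*(k/k + 3/k) = -3*(1 + 3/k) = -3 - 9/k)
1*u(X(G(1))) = 1*(-3 - 9/15/2) = 1*(-3 - 9*2/15) = 1*(-3 - 6/5) = 1*(-21/5) = -21/5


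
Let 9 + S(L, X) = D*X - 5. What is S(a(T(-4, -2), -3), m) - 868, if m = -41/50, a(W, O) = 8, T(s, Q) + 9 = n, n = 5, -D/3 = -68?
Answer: -26232/25 ≈ -1049.3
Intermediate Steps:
D = 204 (D = -3*(-68) = 204)
T(s, Q) = -4 (T(s, Q) = -9 + 5 = -4)
m = -41/50 (m = -41*1/50 = -41/50 ≈ -0.82000)
S(L, X) = -14 + 204*X (S(L, X) = -9 + (204*X - 5) = -9 + (-5 + 204*X) = -14 + 204*X)
S(a(T(-4, -2), -3), m) - 868 = (-14 + 204*(-41/50)) - 868 = (-14 - 4182/25) - 868 = -4532/25 - 868 = -26232/25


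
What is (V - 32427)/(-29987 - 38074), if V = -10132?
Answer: 42559/68061 ≈ 0.62531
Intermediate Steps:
(V - 32427)/(-29987 - 38074) = (-10132 - 32427)/(-29987 - 38074) = -42559/(-68061) = -42559*(-1/68061) = 42559/68061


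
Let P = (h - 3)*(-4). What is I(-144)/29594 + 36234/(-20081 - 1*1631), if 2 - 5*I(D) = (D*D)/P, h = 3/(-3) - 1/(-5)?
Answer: -25607826151/15260442040 ≈ -1.6781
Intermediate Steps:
h = -4/5 (h = 3*(-1/3) - 1*(-1/5) = -1 + 1/5 = -4/5 ≈ -0.80000)
P = 76/5 (P = (-4/5 - 3)*(-4) = -19/5*(-4) = 76/5 ≈ 15.200)
I(D) = 2/5 - D**2/76 (I(D) = 2/5 - D*D/(5*76/5) = 2/5 - D**2*5/(5*76) = 2/5 - D**2/76)
I(-144)/29594 + 36234/(-20081 - 1*1631) = (2/5 - 1/76*(-144)**2)/29594 + 36234/(-20081 - 1*1631) = (2/5 - 1/76*20736)*(1/29594) + 36234/(-20081 - 1631) = (2/5 - 5184/19)*(1/29594) + 36234/(-21712) = -25882/95*1/29594 + 36234*(-1/21712) = -12941/1405715 - 18117/10856 = -25607826151/15260442040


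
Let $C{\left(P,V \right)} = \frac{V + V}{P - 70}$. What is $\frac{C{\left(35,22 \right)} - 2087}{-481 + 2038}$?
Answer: $- \frac{8121}{6055} \approx -1.3412$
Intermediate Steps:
$C{\left(P,V \right)} = \frac{2 V}{-70 + P}$
$\frac{C{\left(35,22 \right)} - 2087}{-481 + 2038} = \frac{2 \cdot 22 \frac{1}{-70 + 35} - 2087}{-481 + 2038} = \frac{2 \cdot 22 \frac{1}{-35} - 2087}{1557} = \left(2 \cdot 22 \left(- \frac{1}{35}\right) - 2087\right) \frac{1}{1557} = \left(- \frac{44}{35} - 2087\right) \frac{1}{1557} = \left(- \frac{73089}{35}\right) \frac{1}{1557} = - \frac{8121}{6055}$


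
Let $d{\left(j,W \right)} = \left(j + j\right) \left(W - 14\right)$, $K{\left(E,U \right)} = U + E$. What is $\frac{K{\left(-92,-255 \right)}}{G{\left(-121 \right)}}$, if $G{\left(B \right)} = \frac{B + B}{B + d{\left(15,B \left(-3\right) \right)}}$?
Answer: $\frac{3591103}{242} \approx 14839.0$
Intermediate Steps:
$K{\left(E,U \right)} = E + U$
$d{\left(j,W \right)} = 2 j \left(-14 + W\right)$
$G{\left(B \right)} = \frac{2 B}{-420 - 89 B}$ ($G{\left(B \right)} = \frac{B + B}{B + 2 \cdot 15 \left(-14 + B \left(-3\right)\right)} = \frac{2 B}{B + 2 \cdot 15 \left(-14 - 3 B\right)} = \frac{2 B}{B - \left(420 + 90 B\right)} = \frac{2 B}{-420 - 89 B}$)
$\frac{K{\left(-92,-255 \right)}}{G{\left(-121 \right)}} = \frac{-92 - 255}{2 \left(-121\right) \frac{1}{-420 - -10769}} = - \frac{347}{2 \left(-121\right) \frac{1}{-420 + 10769}} = - \frac{347}{2 \left(-121\right) \frac{1}{10349}} = - \frac{347}{- \frac{242}{10349}} = \left(-347\right) \left(- \frac{10349}{242}\right) = \frac{3591103}{242}$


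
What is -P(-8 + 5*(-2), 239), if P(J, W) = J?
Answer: 18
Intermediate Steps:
-P(-8 + 5*(-2), 239) = -(-8 + 5*(-2)) = -(-8 - 10) = -1*(-18) = 18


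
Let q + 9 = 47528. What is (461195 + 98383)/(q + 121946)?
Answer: 559578/169465 ≈ 3.3020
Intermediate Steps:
q = 47519 (q = -9 + 47528 = 47519)
(461195 + 98383)/(q + 121946) = (461195 + 98383)/(47519 + 121946) = 559578/169465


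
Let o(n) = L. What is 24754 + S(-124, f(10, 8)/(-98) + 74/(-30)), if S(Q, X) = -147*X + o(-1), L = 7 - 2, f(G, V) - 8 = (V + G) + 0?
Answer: 125803/5 ≈ 25161.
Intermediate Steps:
f(G, V) = 8 + G + V (f(G, V) = 8 + ((V + G) + 0) = 8 + ((G + V) + 0) = 8 + (G + V) = 8 + G + V)
L = 5
o(n) = 5
S(Q, X) = 5 - 147*X (S(Q, X) = -147*X + 5 = 5 - 147*X)
24754 + S(-124, f(10, 8)/(-98) + 74/(-30)) = 24754 + (5 - 147*((8 + 10 + 8)/(-98) + 74/(-30))) = 24754 + (5 - 147*(26*(-1/98) + 74*(-1/30))) = 24754 + (5 - 147*(-13/49 - 37/15)) = 24754 + (5 - 147*(-2008/735)) = 24754 + (5 + 2008/5) = 24754 + 2033/5 = 125803/5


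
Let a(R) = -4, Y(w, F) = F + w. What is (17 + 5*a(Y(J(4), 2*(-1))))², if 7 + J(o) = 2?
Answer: 9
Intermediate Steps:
J(o) = -5 (J(o) = -7 + 2 = -5)
(17 + 5*a(Y(J(4), 2*(-1))))² = (17 + 5*(-4))² = (17 - 20)² = (-3)² = 9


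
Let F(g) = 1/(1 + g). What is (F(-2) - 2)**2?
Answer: 9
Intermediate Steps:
(F(-2) - 2)**2 = (1/(1 - 2) - 2)**2 = (1/(-1) - 2)**2 = (-1 - 2)**2 = (-3)**2 = 9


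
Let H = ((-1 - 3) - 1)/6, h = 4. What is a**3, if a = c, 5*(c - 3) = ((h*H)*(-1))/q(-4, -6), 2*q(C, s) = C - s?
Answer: 1331/27 ≈ 49.296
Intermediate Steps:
H = -5/6 (H = (-4 - 1)*(1/6) = -5*1/6 = -5/6 ≈ -0.83333)
q(C, s) = C/2 - s/2 (q(C, s) = (C - s)/2 = C/2 - s/2)
c = 11/3 (c = 3 + (((4*(-5/6))*(-1))/((1/2)*(-4) - 1/2*(-6)))/5 = 3 + ((-10/3*(-1))/(-2 + 3))/5 = 3 + ((10/3)/1)/5 = 3 + ((10/3)*1)/5 = 3 + (1/5)*(10/3) = 3 + 2/3 = 11/3 ≈ 3.6667)
a = 11/3 ≈ 3.6667
a**3 = (11/3)**3 = 1331/27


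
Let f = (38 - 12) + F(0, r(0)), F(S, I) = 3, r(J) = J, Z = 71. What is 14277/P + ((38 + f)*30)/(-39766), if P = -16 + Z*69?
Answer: 278962176/97088689 ≈ 2.8733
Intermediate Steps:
f = 29 (f = (38 - 12) + 3 = 26 + 3 = 29)
P = 4883 (P = -16 + 71*69 = -16 + 4899 = 4883)
14277/P + ((38 + f)*30)/(-39766) = 14277/4883 + ((38 + 29)*30)/(-39766) = 14277*(1/4883) + (67*30)*(-1/39766) = 14277/4883 + 2010*(-1/39766) = 14277/4883 - 1005/19883 = 278962176/97088689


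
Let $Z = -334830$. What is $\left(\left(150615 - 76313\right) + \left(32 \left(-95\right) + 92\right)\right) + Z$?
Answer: $-263476$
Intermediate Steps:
$\left(\left(150615 - 76313\right) + \left(32 \left(-95\right) + 92\right)\right) + Z = \left(\left(150615 - 76313\right) + \left(32 \left(-95\right) + 92\right)\right) - 334830 = \left(74302 + \left(-3040 + 92\right)\right) - 334830 = \left(74302 - 2948\right) - 334830 = 71354 - 334830 = -263476$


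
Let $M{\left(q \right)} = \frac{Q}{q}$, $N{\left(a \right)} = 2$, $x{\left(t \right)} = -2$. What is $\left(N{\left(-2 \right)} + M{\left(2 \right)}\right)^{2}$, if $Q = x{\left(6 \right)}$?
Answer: $1$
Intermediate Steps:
$Q = -2$
$M{\left(q \right)} = - \frac{2}{q}$
$\left(N{\left(-2 \right)} + M{\left(2 \right)}\right)^{2} = \left(2 - \frac{2}{2}\right)^{2} = \left(2 - 1\right)^{2} = 1^{2} = 1$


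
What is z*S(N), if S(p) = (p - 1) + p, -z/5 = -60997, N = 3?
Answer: 1524925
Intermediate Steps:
z = 304985 (z = -5*(-60997) = 304985)
S(p) = -1 + 2*p (S(p) = (-1 + p) + p = -1 + 2*p)
z*S(N) = 304985*(-1 + 2*3) = 304985*(-1 + 6) = 304985*5 = 1524925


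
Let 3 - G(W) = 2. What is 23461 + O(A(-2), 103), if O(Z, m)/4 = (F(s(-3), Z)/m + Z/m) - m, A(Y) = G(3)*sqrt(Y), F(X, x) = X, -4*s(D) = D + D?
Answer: 2374053/103 + 4*I*sqrt(2)/103 ≈ 23049.0 + 0.054921*I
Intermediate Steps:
s(D) = -D/2 (s(D) = -(D + D)/4 = -D/2)
G(W) = 1 (G(W) = 3 - 1*2 = 3 - 2 = 1)
A(Y) = sqrt(Y) (A(Y) = 1*sqrt(Y) = sqrt(Y))
O(Z, m) = -4*m + 6/m + 4*Z/m (O(Z, m) = 4*(((-1/2*(-3))/m + Z/m) - m) = 4*((3/(2*m) + Z/m) - m) = 4*(-m + 3/(2*m) + Z/m) = -4*m + 6/m + 4*Z/m)
23461 + O(A(-2), 103) = 23461 + 2*(3 - 2*103**2 + 2*sqrt(-2))/103 = 23461 + 2*(1/103)*(3 - 2*10609 + 2*(I*sqrt(2))) = 23461 + 2*(1/103)*(3 - 21218 + 2*I*sqrt(2)) = 23461 + 2*(1/103)*(-21215 + 2*I*sqrt(2)) = 23461 + (-42430/103 + 4*I*sqrt(2)/103) = 2374053/103 + 4*I*sqrt(2)/103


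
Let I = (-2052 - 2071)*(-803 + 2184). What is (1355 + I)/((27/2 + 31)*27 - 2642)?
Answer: 11385016/2881 ≈ 3951.8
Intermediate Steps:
I = -5693863 (I = -4123*1381 = -5693863)
(1355 + I)/((27/2 + 31)*27 - 2642) = (1355 - 5693863)/((27/2 + 31)*27 - 2642) = -5692508/((27*(½) + 31)*27 - 2642) = -5692508/((27/2 + 31)*27 - 2642) = -5692508/((89/2)*27 - 2642) = -5692508/(2403/2 - 2642) = -5692508/(-2881/2) = -5692508*(-2/2881) = 11385016/2881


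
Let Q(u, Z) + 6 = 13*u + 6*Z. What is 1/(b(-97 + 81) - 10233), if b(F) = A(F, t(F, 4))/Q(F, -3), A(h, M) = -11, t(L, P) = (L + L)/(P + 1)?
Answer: -232/2374045 ≈ -9.7723e-5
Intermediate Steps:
t(L, P) = 2*L/(1 + P) (t(L, P) = (2*L)/(1 + P) = 2*L/(1 + P))
Q(u, Z) = -6 + 6*Z + 13*u (Q(u, Z) = -6 + (13*u + 6*Z) = -6 + (6*Z + 13*u) = -6 + 6*Z + 13*u)
b(F) = -11/(-24 + 13*F) (b(F) = -11/(-6 + 6*(-3) + 13*F) = -11/(-6 - 18 + 13*F) = -11/(-24 + 13*F))
1/(b(-97 + 81) - 10233) = 1/(-11/(-24 + 13*(-97 + 81)) - 10233) = 1/(-11/(-24 + 13*(-16)) - 10233) = 1/(-11/(-24 - 208) - 10233) = 1/(-11/(-232) - 10233) = 1/(-11*(-1/232) - 10233) = 1/(11/232 - 10233) = 1/(-2374045/232) = -232/2374045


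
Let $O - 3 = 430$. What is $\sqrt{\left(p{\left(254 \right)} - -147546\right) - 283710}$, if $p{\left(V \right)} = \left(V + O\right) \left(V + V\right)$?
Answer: $12 \sqrt{1478} \approx 461.34$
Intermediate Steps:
$O = 433$ ($O = 3 + 430 = 433$)
$p{\left(V \right)} = 2 V \left(433 + V\right)$ ($p{\left(V \right)} = \left(V + 433\right) \left(V + V\right) = \left(433 + V\right) 2 V = 2 V \left(433 + V\right)$)
$\sqrt{\left(p{\left(254 \right)} - -147546\right) - 283710} = \sqrt{\left(2 \cdot 254 \left(433 + 254\right) - -147546\right) - 283710} = \sqrt{\left(2 \cdot 254 \cdot 687 + 147546\right) - 283710} = \sqrt{\left(348996 + 147546\right) - 283710} = \sqrt{496542 - 283710} = \sqrt{212832} = 12 \sqrt{1478}$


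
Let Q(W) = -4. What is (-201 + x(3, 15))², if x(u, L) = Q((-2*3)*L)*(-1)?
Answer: 38809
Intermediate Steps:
x(u, L) = 4 (x(u, L) = -4*(-1) = 4)
(-201 + x(3, 15))² = (-201 + 4)² = (-197)² = 38809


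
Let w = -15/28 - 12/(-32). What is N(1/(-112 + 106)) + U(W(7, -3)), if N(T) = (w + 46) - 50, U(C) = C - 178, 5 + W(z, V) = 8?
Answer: -10033/56 ≈ -179.16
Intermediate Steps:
W(z, V) = 3 (W(z, V) = -5 + 8 = 3)
U(C) = -178 + C
w = -9/56 (w = -15*1/28 - 12*(-1/32) = -15/28 + 3/8 = -9/56 ≈ -0.16071)
N(T) = -233/56 (N(T) = (-9/56 + 46) - 50 = 2567/56 - 50 = -233/56)
N(1/(-112 + 106)) + U(W(7, -3)) = -233/56 + (-178 + 3) = -233/56 - 175 = -10033/56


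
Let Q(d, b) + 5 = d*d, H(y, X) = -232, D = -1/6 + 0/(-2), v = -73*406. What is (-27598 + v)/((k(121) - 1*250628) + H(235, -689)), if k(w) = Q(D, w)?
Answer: 2060496/9031139 ≈ 0.22815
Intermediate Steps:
v = -29638
D = -1/6 (D = -1*1/6 + 0*(-1/2) = -1/6 + 0 = -1/6 ≈ -0.16667)
Q(d, b) = -5 + d**2 (Q(d, b) = -5 + d*d = -5 + d**2)
k(w) = -179/36 (k(w) = -5 + (-1/6)**2 = -5 + 1/36 = -179/36)
(-27598 + v)/((k(121) - 1*250628) + H(235, -689)) = (-27598 - 29638)/((-179/36 - 1*250628) - 232) = -57236/((-179/36 - 250628) - 232) = -57236/(-9022787/36 - 232) = -57236/(-9031139/36) = -57236*(-36/9031139) = 2060496/9031139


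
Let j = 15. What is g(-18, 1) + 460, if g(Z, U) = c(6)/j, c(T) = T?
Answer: 2302/5 ≈ 460.40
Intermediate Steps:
g(Z, U) = 2/5 (g(Z, U) = 6/15 = 6*(1/15) = 2/5)
g(-18, 1) + 460 = 2/5 + 460 = 2302/5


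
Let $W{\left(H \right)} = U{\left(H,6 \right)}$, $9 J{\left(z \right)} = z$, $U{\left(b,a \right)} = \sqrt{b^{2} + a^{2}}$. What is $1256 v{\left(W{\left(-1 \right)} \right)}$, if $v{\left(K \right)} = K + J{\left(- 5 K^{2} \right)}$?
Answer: $- \frac{232360}{9} + 1256 \sqrt{37} \approx -18178.0$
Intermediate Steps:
$U{\left(b,a \right)} = \sqrt{a^{2} + b^{2}}$
$J{\left(z \right)} = \frac{z}{9}$
$W{\left(H \right)} = \sqrt{36 + H^{2}}$ ($W{\left(H \right)} = \sqrt{6^{2} + H^{2}} = \sqrt{36 + H^{2}}$)
$v{\left(K \right)} = K - \frac{5 K^{2}}{9}$ ($v{\left(K \right)} = K + \frac{\left(-5\right) K^{2}}{9} = K - \frac{5 K^{2}}{9}$)
$1256 v{\left(W{\left(-1 \right)} \right)} = 1256 \frac{\sqrt{36 + \left(-1\right)^{2}} \left(9 - 5 \sqrt{36 + \left(-1\right)^{2}}\right)}{9} = 1256 \frac{\sqrt{36 + 1} \left(9 - 5 \sqrt{36 + 1}\right)}{9} = 1256 \frac{\sqrt{37} \left(9 - 5 \sqrt{37}\right)}{9} = \frac{1256 \sqrt{37} \left(9 - 5 \sqrt{37}\right)}{9}$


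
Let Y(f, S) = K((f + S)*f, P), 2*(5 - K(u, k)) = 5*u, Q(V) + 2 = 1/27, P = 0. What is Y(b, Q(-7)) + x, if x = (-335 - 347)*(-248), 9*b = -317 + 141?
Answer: 40845623/243 ≈ 1.6809e+5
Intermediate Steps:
Q(V) = -53/27 (Q(V) = -2 + 1/27 = -53/27)
b = -176/9 (b = (-317 + 141)/9 = (⅑)*(-176) = -176/9 ≈ -19.556)
K(u, k) = 5 - 5*u/2
x = 169136 (x = -682*(-248) = 169136)
Y(f, S) = 5 - 5*f*(S + f)/2 (Y(f, S) = 5 - 5*(f + S)*f/2 = 5 - 5*(S + f)*f/2 = 5 - 5*f*(S + f)/2)
Y(b, Q(-7)) + x = (5 - 5/2*(-176/9)*(-53/27 - 176/9)) + 169136 = (5 - 5/2*(-176/9)*(-581/27)) + 169136 = (5 - 255640/243) + 169136 = -254425/243 + 169136 = 40845623/243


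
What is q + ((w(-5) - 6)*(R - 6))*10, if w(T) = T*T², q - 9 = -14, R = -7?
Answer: 17025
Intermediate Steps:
q = -5 (q = 9 - 14 = -5)
w(T) = T³
q + ((w(-5) - 6)*(R - 6))*10 = -5 + (((-5)³ - 6)*(-7 - 6))*10 = -5 + ((-125 - 6)*(-13))*10 = -5 - 131*(-13)*10 = -5 + 1703*10 = -5 + 17030 = 17025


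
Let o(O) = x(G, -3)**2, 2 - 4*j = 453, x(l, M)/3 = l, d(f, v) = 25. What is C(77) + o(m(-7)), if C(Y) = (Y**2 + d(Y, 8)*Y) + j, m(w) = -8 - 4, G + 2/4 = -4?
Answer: 15847/2 ≈ 7923.5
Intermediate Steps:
G = -9/2 (G = -1/2 - 4 = -9/2 ≈ -4.5000)
x(l, M) = 3*l
j = -451/4 (j = 1/2 - 1/4*453 = 1/2 - 453/4 = -451/4 ≈ -112.75)
m(w) = -12
o(O) = 729/4 (o(O) = (3*(-9/2))**2 = (-27/2)**2 = 729/4)
C(Y) = -451/4 + Y**2 + 25*Y (C(Y) = (Y**2 + 25*Y) - 451/4 = -451/4 + Y**2 + 25*Y)
C(77) + o(m(-7)) = (-451/4 + 77**2 + 25*77) + 729/4 = (-451/4 + 5929 + 1925) + 729/4 = 30965/4 + 729/4 = 15847/2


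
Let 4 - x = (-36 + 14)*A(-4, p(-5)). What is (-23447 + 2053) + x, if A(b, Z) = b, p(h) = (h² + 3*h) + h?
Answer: -21478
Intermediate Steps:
p(h) = h² + 4*h
x = -84 (x = 4 - (-36 + 14)*(-4) = 4 - (-22)*(-4) = 4 - 1*88 = 4 - 88 = -84)
(-23447 + 2053) + x = (-23447 + 2053) - 84 = -21394 - 84 = -21478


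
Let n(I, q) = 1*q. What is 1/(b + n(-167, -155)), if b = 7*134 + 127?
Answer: 1/910 ≈ 0.0010989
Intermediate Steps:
n(I, q) = q
b = 1065 (b = 938 + 127 = 1065)
1/(b + n(-167, -155)) = 1/(1065 - 155) = 1/910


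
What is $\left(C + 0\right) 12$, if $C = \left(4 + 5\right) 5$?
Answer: $540$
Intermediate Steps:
$C = 45$ ($C = 9 \cdot 5 = 45$)
$\left(C + 0\right) 12 = \left(45 + 0\right) 12 = 45 \cdot 12 = 540$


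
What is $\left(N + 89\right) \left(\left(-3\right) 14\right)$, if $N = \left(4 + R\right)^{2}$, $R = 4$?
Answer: $-6426$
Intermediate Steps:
$N = 64$ ($N = \left(4 + 4\right)^{2} = 8^{2} = 64$)
$\left(N + 89\right) \left(\left(-3\right) 14\right) = \left(64 + 89\right) \left(\left(-3\right) 14\right) = 153 \left(-42\right) = -6426$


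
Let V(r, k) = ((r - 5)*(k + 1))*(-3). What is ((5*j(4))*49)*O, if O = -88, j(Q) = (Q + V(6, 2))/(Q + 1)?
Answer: 21560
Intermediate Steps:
V(r, k) = -3*(1 + k)*(-5 + r) (V(r, k) = ((-5 + r)*(1 + k))*(-3) = ((1 + k)*(-5 + r))*(-3) = -3*(1 + k)*(-5 + r))
j(Q) = (-9 + Q)/(1 + Q) (j(Q) = (Q + (15 - 3*6 + 15*2 - 3*2*6))/(Q + 1) = (Q + (15 - 18 + 30 - 36))/(1 + Q) = (Q - 9)/(1 + Q) = (-9 + Q)/(1 + Q))
((5*j(4))*49)*O = ((5*((-9 + 4)/(1 + 4)))*49)*(-88) = ((5*(-5/5))*49)*(-88) = ((5*((1/5)*(-5)))*49)*(-88) = ((5*(-1))*49)*(-88) = -5*49*(-88) = -245*(-88) = 21560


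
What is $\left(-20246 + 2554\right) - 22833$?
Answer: $-40525$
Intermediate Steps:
$\left(-20246 + 2554\right) - 22833 = -17692 - 22833 = -40525$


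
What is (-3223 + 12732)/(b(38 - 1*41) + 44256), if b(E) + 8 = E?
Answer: 9509/44245 ≈ 0.21492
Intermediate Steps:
b(E) = -8 + E
(-3223 + 12732)/(b(38 - 1*41) + 44256) = (-3223 + 12732)/((-8 + (38 - 1*41)) + 44256) = 9509/((-8 + (38 - 41)) + 44256) = 9509/((-8 - 3) + 44256) = 9509/(-11 + 44256) = 9509/44245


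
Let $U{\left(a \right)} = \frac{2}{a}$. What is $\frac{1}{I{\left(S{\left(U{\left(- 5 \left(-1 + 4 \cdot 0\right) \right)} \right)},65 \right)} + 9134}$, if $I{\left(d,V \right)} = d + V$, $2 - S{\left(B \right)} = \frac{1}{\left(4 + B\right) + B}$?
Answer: $\frac{24}{220819} \approx 0.00010869$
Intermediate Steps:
$S{\left(B \right)} = 2 - \frac{1}{4 + 2 B}$ ($S{\left(B \right)} = 2 - \frac{1}{\left(4 + B\right) + B} = 2 - \frac{1}{4 + 2 B}$)
$I{\left(d,V \right)} = V + d$
$\frac{1}{I{\left(S{\left(U{\left(- 5 \left(-1 + 4 \cdot 0\right) \right)} \right)},65 \right)} + 9134} = \frac{1}{\left(65 + \frac{7 + 4 \frac{2}{\left(-5\right) \left(-1 + 4 \cdot 0\right)}}{2 \left(2 + \frac{2}{\left(-5\right) \left(-1 + 4 \cdot 0\right)}\right)}\right) + 9134} = \frac{1}{\left(65 + \frac{7 + 4 \frac{2}{\left(-5\right) \left(-1 + 0\right)}}{2 \left(2 + \frac{2}{\left(-5\right) \left(-1 + 0\right)}\right)}\right) + 9134} = \frac{1}{\left(65 + \frac{7 + 4 \frac{2}{\left(-5\right) \left(-1\right)}}{2 \left(2 + \frac{2}{\left(-5\right) \left(-1\right)}\right)}\right) + 9134} = \frac{1}{\left(65 + \frac{7 + 4 \cdot \frac{2}{5}}{2 \left(2 + \frac{2}{5}\right)}\right) + 9134} = \frac{1}{\left(65 + \frac{7 + \frac{8}{5}}{2 \cdot \frac{12}{5}}\right) + 9134} = \frac{1}{\left(65 + \frac{1}{2} \cdot \frac{5}{12} \cdot \frac{43}{5}\right) + 9134} = \frac{1}{\left(65 + \frac{43}{24}\right) + 9134} = \frac{1}{\frac{1603}{24} + 9134} = \frac{1}{\frac{220819}{24}} = \frac{24}{220819}$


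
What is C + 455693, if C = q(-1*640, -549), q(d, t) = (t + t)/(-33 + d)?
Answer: 306682487/673 ≈ 4.5569e+5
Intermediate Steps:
q(d, t) = 2*t/(-33 + d) (q(d, t) = (2*t)/(-33 + d) = 2*t/(-33 + d))
C = 1098/673 (C = 2*(-549)/(-33 - 1*640) = 2*(-549)/(-33 - 640) = 2*(-549)/(-673) = 2*(-549)*(-1/673) = 1098/673 ≈ 1.6315)
C + 455693 = 1098/673 + 455693 = 306682487/673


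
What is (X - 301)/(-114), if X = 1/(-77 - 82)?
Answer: 23930/9063 ≈ 2.6404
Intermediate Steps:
X = -1/159 (X = 1/(-159) = -1/159 ≈ -0.0062893)
(X - 301)/(-114) = (-1/159 - 301)/(-114) = -47860/159*(-1/114) = 23930/9063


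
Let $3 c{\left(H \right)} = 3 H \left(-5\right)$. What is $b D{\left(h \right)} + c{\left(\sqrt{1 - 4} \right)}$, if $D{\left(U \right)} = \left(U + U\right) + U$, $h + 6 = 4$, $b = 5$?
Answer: $-30 - 5 i \sqrt{3} \approx -30.0 - 8.6602 i$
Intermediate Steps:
$c{\left(H \right)} = - 5 H$ ($c{\left(H \right)} = \frac{3 H \left(-5\right)}{3} = \frac{\left(-15\right) H}{3} = - 5 H$)
$h = -2$ ($h = -6 + 4 = -2$)
$D{\left(U \right)} = 3 U$ ($D{\left(U \right)} = 2 U + U = 3 U$)
$b D{\left(h \right)} + c{\left(\sqrt{1 - 4} \right)} = 5 \cdot 3 \left(-2\right) - 5 \sqrt{1 - 4} = 5 \left(-6\right) - 5 \sqrt{-3} = -30 - 5 i \sqrt{3}$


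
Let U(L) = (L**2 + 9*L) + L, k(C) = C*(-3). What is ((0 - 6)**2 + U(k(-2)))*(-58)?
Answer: -7656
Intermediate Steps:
k(C) = -3*C
U(L) = L**2 + 10*L
((0 - 6)**2 + U(k(-2)))*(-58) = ((0 - 6)**2 + (-3*(-2))*(10 - 3*(-2)))*(-58) = ((-6)**2 + 6*(10 + 6))*(-58) = (36 + 6*16)*(-58) = (36 + 96)*(-58) = 132*(-58) = -7656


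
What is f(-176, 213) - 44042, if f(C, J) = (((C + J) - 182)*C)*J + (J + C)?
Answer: 5391755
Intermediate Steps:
f(C, J) = C + J + C*J*(-182 + C + J) (f(C, J) = ((-182 + C + J)*C)*J + (C + J) = (C*(-182 + C + J))*J + (C + J) = C*J*(-182 + C + J) + (C + J) = C + J + C*J*(-182 + C + J))
f(-176, 213) - 44042 = (-176 + 213 - 176*213² + 213*(-176)² - 182*(-176)*213) - 44042 = (-176 + 213 - 176*45369 + 213*30976 + 6822816) - 44042 = (-176 + 213 - 7984944 + 6597888 + 6822816) - 44042 = 5435797 - 44042 = 5391755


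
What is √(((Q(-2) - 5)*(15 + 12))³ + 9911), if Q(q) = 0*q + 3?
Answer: I*√147553 ≈ 384.13*I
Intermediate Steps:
Q(q) = 3 (Q(q) = 0 + 3 = 3)
√(((Q(-2) - 5)*(15 + 12))³ + 9911) = √(((3 - 5)*(15 + 12))³ + 9911) = √((-2*27)³ + 9911) = √((-54)³ + 9911) = √(-157464 + 9911) = √(-147553) = I*√147553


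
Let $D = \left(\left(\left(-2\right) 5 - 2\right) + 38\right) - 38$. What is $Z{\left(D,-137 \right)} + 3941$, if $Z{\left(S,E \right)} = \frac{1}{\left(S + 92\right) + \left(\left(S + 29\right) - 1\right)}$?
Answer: $\frac{378337}{96} \approx 3941.0$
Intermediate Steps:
$D = -12$ ($D = \left(\left(-10 - 2\right) + 38\right) - 38 = \left(-12 + 38\right) - 38 = 26 - 38 = -12$)
$Z{\left(S,E \right)} = \frac{1}{120 + 2 S}$ ($Z{\left(S,E \right)} = \frac{1}{\left(92 + S\right) + \left(\left(29 + S\right) - 1\right)} = \frac{1}{\left(92 + S\right) + \left(28 + S\right)} = \frac{1}{120 + 2 S}$)
$Z{\left(D,-137 \right)} + 3941 = \frac{1}{2 \left(60 - 12\right)} + 3941 = \frac{1}{2 \cdot 48} + 3941 = \frac{1}{2} \cdot \frac{1}{48} + 3941 = \frac{1}{96} + 3941 = \frac{378337}{96}$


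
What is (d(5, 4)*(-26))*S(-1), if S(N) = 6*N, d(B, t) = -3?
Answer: -468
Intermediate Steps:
(d(5, 4)*(-26))*S(-1) = (-3*(-26))*(6*(-1)) = 78*(-6) = -468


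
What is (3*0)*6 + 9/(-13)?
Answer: -9/13 ≈ -0.69231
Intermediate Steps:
(3*0)*6 + 9/(-13) = 0*6 - 1/13*9 = 0 - 9/13 = -9/13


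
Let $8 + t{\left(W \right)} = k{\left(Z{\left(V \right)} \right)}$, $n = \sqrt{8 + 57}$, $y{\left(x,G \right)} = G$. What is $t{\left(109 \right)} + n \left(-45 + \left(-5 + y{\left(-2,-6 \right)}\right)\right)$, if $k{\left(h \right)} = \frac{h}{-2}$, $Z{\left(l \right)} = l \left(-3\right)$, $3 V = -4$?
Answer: $-10 - 56 \sqrt{65} \approx -461.49$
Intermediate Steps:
$V = - \frac{4}{3}$ ($V = \frac{1}{3} \left(-4\right) = - \frac{4}{3} \approx -1.3333$)
$Z{\left(l \right)} = - 3 l$
$n = \sqrt{65} \approx 8.0623$
$k{\left(h \right)} = - \frac{h}{2}$ ($k{\left(h \right)} = h \left(- \frac{1}{2}\right) = - \frac{h}{2}$)
$t{\left(W \right)} = -10$ ($t{\left(W \right)} = -8 - \frac{\left(-3\right) \left(- \frac{4}{3}\right)}{2} = -8 - 2 = -10$)
$t{\left(109 \right)} + n \left(-45 + \left(-5 + y{\left(-2,-6 \right)}\right)\right) = -10 + \sqrt{65} \left(-45 - 11\right) = -10 + \sqrt{65} \left(-56\right) = -10 - 56 \sqrt{65}$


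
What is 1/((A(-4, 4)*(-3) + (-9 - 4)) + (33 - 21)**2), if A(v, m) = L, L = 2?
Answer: 1/125 ≈ 0.0080000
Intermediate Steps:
A(v, m) = 2
1/((A(-4, 4)*(-3) + (-9 - 4)) + (33 - 21)**2) = 1/((2*(-3) + (-9 - 4)) + (33 - 21)**2) = 1/((-6 - 13) + 12**2) = 1/(-19 + 144) = 1/125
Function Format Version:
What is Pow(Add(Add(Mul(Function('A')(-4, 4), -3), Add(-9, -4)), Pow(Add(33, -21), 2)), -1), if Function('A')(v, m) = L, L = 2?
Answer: Rational(1, 125) ≈ 0.0080000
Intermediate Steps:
Function('A')(v, m) = 2
Pow(Add(Add(Mul(Function('A')(-4, 4), -3), Add(-9, -4)), Pow(Add(33, -21), 2)), -1) = Pow(Add(Add(Mul(2, -3), Add(-9, -4)), Pow(Add(33, -21), 2)), -1) = Pow(Add(Add(-6, -13), Pow(12, 2)), -1) = Pow(Add(-19, 144), -1) = Pow(125, -1) = Rational(1, 125)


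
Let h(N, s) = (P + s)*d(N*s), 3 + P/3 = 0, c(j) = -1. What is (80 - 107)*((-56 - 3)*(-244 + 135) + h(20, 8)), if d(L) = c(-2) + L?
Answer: -169344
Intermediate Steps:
d(L) = -1 + L
P = -9 (P = -9 + 3*0 = -9 + 0 = -9)
h(N, s) = (-1 + N*s)*(-9 + s) (h(N, s) = (-9 + s)*(-1 + N*s) = (-1 + N*s)*(-9 + s))
(80 - 107)*((-56 - 3)*(-244 + 135) + h(20, 8)) = (80 - 107)*((-56 - 3)*(-244 + 135) + (-1 + 20*8)*(-9 + 8)) = -27*(-59*(-109) + (-1 + 160)*(-1)) = -27*(6431 + 159*(-1)) = -27*(6431 - 159) = -27*6272 = -169344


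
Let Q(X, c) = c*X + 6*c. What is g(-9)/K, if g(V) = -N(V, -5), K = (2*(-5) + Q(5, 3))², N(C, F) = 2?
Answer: -2/529 ≈ -0.0037807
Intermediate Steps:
Q(X, c) = 6*c + X*c (Q(X, c) = X*c + 6*c = 6*c + X*c)
K = 529 (K = (2*(-5) + 3*(6 + 5))² = (-10 + 3*11)² = (-10 + 33)² = 23² = 529)
g(V) = -2 (g(V) = -1*2 = -2)
g(-9)/K = -2/529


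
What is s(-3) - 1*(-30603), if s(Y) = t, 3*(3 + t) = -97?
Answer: 91703/3 ≈ 30568.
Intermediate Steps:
t = -106/3 (t = -3 + (1/3)*(-97) = -3 - 97/3 = -106/3 ≈ -35.333)
s(Y) = -106/3
s(-3) - 1*(-30603) = -106/3 - 1*(-30603) = -106/3 + 30603 = 91703/3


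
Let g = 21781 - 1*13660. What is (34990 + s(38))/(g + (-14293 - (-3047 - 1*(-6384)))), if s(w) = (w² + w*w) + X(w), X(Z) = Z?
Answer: -37916/9509 ≈ -3.9874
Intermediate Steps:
s(w) = w + 2*w² (s(w) = (w² + w*w) + w = (w² + w²) + w = 2*w² + w = w + 2*w²)
g = 8121 (g = 21781 - 13660 = 8121)
(34990 + s(38))/(g + (-14293 - (-3047 - 1*(-6384)))) = (34990 + 38*(1 + 2*38))/(8121 + (-14293 - (-3047 - 1*(-6384)))) = (34990 + 38*(1 + 76))/(8121 + (-14293 - (-3047 + 6384))) = (34990 + 38*77)/(8121 + (-14293 - 1*3337)) = (34990 + 2926)/(8121 + (-14293 - 3337)) = 37916/(8121 - 17630) = 37916/(-9509) = 37916*(-1/9509) = -37916/9509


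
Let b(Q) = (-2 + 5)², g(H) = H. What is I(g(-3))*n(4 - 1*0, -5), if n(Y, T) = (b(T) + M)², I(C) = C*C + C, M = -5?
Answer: 96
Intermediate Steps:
b(Q) = 9 (b(Q) = 3² = 9)
I(C) = C + C² (I(C) = C² + C = C + C²)
n(Y, T) = 16 (n(Y, T) = (9 - 5)² = 4² = 16)
I(g(-3))*n(4 - 1*0, -5) = -3*(1 - 3)*16 = -3*(-2)*16 = 6*16 = 96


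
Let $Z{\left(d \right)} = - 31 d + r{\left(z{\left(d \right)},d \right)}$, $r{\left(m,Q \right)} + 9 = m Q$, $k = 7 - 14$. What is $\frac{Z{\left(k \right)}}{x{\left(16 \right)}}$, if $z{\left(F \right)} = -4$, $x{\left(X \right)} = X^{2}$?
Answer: $\frac{59}{64} \approx 0.92188$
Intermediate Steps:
$k = -7$ ($k = 7 - 14 = -7$)
$r{\left(m,Q \right)} = -9 + Q m$ ($r{\left(m,Q \right)} = -9 + m Q = -9 + Q m$)
$Z{\left(d \right)} = -9 - 35 d$ ($Z{\left(d \right)} = - 31 d + \left(-9 + d \left(-4\right)\right) = - 31 d - \left(9 + 4 d\right) = -9 - 35 d$)
$\frac{Z{\left(k \right)}}{x{\left(16 \right)}} = \frac{-9 - -245}{16^{2}} = \frac{-9 + 245}{256} = 236 \cdot \frac{1}{256} = \frac{59}{64}$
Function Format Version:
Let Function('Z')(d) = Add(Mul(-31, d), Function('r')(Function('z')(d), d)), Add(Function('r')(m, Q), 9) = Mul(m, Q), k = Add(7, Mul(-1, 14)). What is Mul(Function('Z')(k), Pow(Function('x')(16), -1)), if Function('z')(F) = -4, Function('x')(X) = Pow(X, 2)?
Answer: Rational(59, 64) ≈ 0.92188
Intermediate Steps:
k = -7 (k = Add(7, -14) = -7)
Function('r')(m, Q) = Add(-9, Mul(Q, m)) (Function('r')(m, Q) = Add(-9, Mul(m, Q)) = Add(-9, Mul(Q, m)))
Function('Z')(d) = Add(-9, Mul(-35, d)) (Function('Z')(d) = Add(Mul(-31, d), Add(-9, Mul(d, -4))) = Add(Mul(-31, d), Add(-9, Mul(-4, d))) = Add(-9, Mul(-35, d)))
Mul(Function('Z')(k), Pow(Function('x')(16), -1)) = Mul(Add(-9, Mul(-35, -7)), Pow(Pow(16, 2), -1)) = Mul(Add(-9, 245), Pow(256, -1)) = Mul(236, Rational(1, 256)) = Rational(59, 64)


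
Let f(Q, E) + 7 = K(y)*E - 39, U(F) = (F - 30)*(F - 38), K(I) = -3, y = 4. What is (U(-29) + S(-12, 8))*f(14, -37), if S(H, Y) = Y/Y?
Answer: 257010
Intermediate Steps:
S(H, Y) = 1
U(F) = (-38 + F)*(-30 + F) (U(F) = (-30 + F)*(-38 + F) = (-38 + F)*(-30 + F))
f(Q, E) = -46 - 3*E (f(Q, E) = -7 + (-3*E - 39) = -7 + (-39 - 3*E) = -46 - 3*E)
(U(-29) + S(-12, 8))*f(14, -37) = ((1140 + (-29)² - 68*(-29)) + 1)*(-46 - 3*(-37)) = ((1140 + 841 + 1972) + 1)*(-46 + 111) = (3953 + 1)*65 = 3954*65 = 257010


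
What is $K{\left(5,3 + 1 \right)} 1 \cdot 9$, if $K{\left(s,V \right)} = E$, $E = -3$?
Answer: $-27$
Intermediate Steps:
$K{\left(s,V \right)} = -3$
$K{\left(5,3 + 1 \right)} 1 \cdot 9 = \left(-3\right) 1 \cdot 9 = \left(-3\right) 9 = -27$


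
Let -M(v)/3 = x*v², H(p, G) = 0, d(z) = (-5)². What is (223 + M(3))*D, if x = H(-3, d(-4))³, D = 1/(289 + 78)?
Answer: 223/367 ≈ 0.60763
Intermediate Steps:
d(z) = 25
D = 1/367 ≈ 0.0027248
x = 0 (x = 0³ = 0)
M(v) = 0 (M(v) = -0*v² = -3*0 = 0)
(223 + M(3))*D = (223 + 0)*(1/367) = 223*(1/367) = 223/367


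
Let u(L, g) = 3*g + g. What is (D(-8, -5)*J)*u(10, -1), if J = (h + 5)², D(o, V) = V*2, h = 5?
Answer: 4000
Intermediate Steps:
u(L, g) = 4*g
D(o, V) = 2*V
J = 100 (J = (5 + 5)² = 10² = 100)
(D(-8, -5)*J)*u(10, -1) = ((2*(-5))*100)*(4*(-1)) = -10*100*(-4) = -1000*(-4) = 4000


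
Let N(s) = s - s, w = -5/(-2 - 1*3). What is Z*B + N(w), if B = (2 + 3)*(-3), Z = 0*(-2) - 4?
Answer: 60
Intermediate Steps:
Z = -4 (Z = 0 - 4 = -4)
w = 1 (w = -5/(-2 - 3) = -5/(-5) = -5*(-1/5) = 1)
N(s) = 0
B = -15 (B = 5*(-3) = -15)
Z*B + N(w) = -4*(-15) + 0 = 60 + 0 = 60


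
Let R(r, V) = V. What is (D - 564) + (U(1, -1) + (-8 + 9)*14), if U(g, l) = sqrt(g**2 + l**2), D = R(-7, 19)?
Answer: -531 + sqrt(2) ≈ -529.59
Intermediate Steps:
D = 19
(D - 564) + (U(1, -1) + (-8 + 9)*14) = (19 - 564) + (sqrt(1**2 + (-1)**2) + (-8 + 9)*14) = -545 + (sqrt(1 + 1) + 1*14) = -545 + (sqrt(2) + 14) = -545 + (14 + sqrt(2)) = -531 + sqrt(2)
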